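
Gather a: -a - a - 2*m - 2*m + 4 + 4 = -2*a - 4*m + 8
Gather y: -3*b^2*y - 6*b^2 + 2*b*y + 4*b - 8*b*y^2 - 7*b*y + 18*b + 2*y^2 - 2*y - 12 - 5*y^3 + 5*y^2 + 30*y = -6*b^2 + 22*b - 5*y^3 + y^2*(7 - 8*b) + y*(-3*b^2 - 5*b + 28) - 12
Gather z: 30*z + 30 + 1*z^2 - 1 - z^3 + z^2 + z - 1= -z^3 + 2*z^2 + 31*z + 28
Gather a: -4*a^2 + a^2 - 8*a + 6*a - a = -3*a^2 - 3*a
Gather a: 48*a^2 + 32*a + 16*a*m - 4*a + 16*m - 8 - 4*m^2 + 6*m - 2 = 48*a^2 + a*(16*m + 28) - 4*m^2 + 22*m - 10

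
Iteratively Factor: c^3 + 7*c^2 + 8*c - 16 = (c + 4)*(c^2 + 3*c - 4) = (c + 4)^2*(c - 1)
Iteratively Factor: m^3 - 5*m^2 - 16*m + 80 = (m - 4)*(m^2 - m - 20) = (m - 5)*(m - 4)*(m + 4)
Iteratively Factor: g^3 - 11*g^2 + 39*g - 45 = (g - 5)*(g^2 - 6*g + 9) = (g - 5)*(g - 3)*(g - 3)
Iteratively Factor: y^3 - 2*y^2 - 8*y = (y + 2)*(y^2 - 4*y) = (y - 4)*(y + 2)*(y)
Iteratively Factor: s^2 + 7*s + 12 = (s + 3)*(s + 4)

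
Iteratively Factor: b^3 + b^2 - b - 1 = (b + 1)*(b^2 - 1) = (b - 1)*(b + 1)*(b + 1)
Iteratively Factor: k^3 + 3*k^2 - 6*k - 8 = (k + 1)*(k^2 + 2*k - 8) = (k - 2)*(k + 1)*(k + 4)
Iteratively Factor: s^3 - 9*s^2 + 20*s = (s)*(s^2 - 9*s + 20) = s*(s - 5)*(s - 4)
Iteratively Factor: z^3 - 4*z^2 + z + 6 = (z - 2)*(z^2 - 2*z - 3) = (z - 2)*(z + 1)*(z - 3)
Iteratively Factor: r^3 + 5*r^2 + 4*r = (r + 1)*(r^2 + 4*r) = r*(r + 1)*(r + 4)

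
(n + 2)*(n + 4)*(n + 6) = n^3 + 12*n^2 + 44*n + 48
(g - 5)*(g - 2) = g^2 - 7*g + 10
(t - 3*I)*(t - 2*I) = t^2 - 5*I*t - 6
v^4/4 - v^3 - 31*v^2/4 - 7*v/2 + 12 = (v/4 + 1/2)*(v - 8)*(v - 1)*(v + 3)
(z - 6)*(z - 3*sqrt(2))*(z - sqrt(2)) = z^3 - 6*z^2 - 4*sqrt(2)*z^2 + 6*z + 24*sqrt(2)*z - 36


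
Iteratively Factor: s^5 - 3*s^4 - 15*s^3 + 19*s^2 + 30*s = (s + 3)*(s^4 - 6*s^3 + 3*s^2 + 10*s) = (s + 1)*(s + 3)*(s^3 - 7*s^2 + 10*s) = s*(s + 1)*(s + 3)*(s^2 - 7*s + 10) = s*(s - 2)*(s + 1)*(s + 3)*(s - 5)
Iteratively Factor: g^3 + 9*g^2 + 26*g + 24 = (g + 2)*(g^2 + 7*g + 12) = (g + 2)*(g + 4)*(g + 3)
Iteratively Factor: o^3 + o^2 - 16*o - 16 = (o - 4)*(o^2 + 5*o + 4) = (o - 4)*(o + 1)*(o + 4)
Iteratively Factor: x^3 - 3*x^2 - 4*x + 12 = (x + 2)*(x^2 - 5*x + 6) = (x - 2)*(x + 2)*(x - 3)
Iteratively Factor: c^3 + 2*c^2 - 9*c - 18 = (c + 3)*(c^2 - c - 6) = (c + 2)*(c + 3)*(c - 3)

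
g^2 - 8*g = g*(g - 8)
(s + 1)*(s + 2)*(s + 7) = s^3 + 10*s^2 + 23*s + 14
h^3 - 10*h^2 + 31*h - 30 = (h - 5)*(h - 3)*(h - 2)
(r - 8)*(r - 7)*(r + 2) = r^3 - 13*r^2 + 26*r + 112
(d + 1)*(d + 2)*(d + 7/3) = d^3 + 16*d^2/3 + 9*d + 14/3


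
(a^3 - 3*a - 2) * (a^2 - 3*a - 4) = a^5 - 3*a^4 - 7*a^3 + 7*a^2 + 18*a + 8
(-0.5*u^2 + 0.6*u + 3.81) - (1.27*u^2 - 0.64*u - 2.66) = -1.77*u^2 + 1.24*u + 6.47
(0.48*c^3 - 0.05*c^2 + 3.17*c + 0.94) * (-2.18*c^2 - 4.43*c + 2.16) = -1.0464*c^5 - 2.0174*c^4 - 5.6523*c^3 - 16.2003*c^2 + 2.683*c + 2.0304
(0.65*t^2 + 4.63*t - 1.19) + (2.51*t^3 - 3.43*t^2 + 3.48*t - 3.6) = 2.51*t^3 - 2.78*t^2 + 8.11*t - 4.79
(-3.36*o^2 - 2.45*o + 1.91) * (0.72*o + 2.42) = -2.4192*o^3 - 9.8952*o^2 - 4.5538*o + 4.6222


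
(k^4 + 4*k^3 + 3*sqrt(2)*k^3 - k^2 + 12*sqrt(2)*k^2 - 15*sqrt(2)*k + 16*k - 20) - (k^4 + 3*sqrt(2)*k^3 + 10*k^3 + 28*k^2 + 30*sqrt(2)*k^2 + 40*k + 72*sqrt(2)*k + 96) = -6*k^3 - 29*k^2 - 18*sqrt(2)*k^2 - 87*sqrt(2)*k - 24*k - 116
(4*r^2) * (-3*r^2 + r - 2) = -12*r^4 + 4*r^3 - 8*r^2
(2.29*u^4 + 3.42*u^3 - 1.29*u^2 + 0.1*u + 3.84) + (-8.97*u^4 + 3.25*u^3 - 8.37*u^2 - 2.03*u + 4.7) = -6.68*u^4 + 6.67*u^3 - 9.66*u^2 - 1.93*u + 8.54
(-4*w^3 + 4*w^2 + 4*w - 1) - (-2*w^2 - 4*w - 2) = -4*w^3 + 6*w^2 + 8*w + 1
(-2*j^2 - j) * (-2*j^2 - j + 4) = 4*j^4 + 4*j^3 - 7*j^2 - 4*j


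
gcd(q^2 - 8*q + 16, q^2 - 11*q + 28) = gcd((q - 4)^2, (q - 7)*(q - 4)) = q - 4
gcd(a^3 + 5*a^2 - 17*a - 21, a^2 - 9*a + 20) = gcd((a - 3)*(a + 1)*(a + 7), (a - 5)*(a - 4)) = 1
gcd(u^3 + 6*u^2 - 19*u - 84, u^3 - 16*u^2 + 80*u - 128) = u - 4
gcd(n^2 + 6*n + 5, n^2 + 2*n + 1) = n + 1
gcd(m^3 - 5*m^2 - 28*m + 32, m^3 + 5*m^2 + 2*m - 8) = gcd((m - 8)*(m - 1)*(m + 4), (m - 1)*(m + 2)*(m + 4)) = m^2 + 3*m - 4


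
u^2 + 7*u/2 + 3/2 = (u + 1/2)*(u + 3)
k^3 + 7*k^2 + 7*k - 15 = (k - 1)*(k + 3)*(k + 5)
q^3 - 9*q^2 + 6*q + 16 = (q - 8)*(q - 2)*(q + 1)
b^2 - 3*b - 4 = (b - 4)*(b + 1)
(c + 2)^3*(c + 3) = c^4 + 9*c^3 + 30*c^2 + 44*c + 24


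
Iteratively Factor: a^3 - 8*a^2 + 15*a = (a - 3)*(a^2 - 5*a) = (a - 5)*(a - 3)*(a)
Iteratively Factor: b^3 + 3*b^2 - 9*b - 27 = (b + 3)*(b^2 - 9) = (b - 3)*(b + 3)*(b + 3)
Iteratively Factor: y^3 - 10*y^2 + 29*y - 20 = (y - 5)*(y^2 - 5*y + 4) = (y - 5)*(y - 4)*(y - 1)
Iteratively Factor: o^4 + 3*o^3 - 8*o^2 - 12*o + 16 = (o + 2)*(o^3 + o^2 - 10*o + 8) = (o - 2)*(o + 2)*(o^2 + 3*o - 4) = (o - 2)*(o - 1)*(o + 2)*(o + 4)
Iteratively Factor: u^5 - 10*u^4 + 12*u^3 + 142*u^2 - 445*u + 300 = (u - 5)*(u^4 - 5*u^3 - 13*u^2 + 77*u - 60) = (u - 5)^2*(u^3 - 13*u + 12) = (u - 5)^2*(u - 1)*(u^2 + u - 12) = (u - 5)^2*(u - 3)*(u - 1)*(u + 4)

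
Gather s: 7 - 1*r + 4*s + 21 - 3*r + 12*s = -4*r + 16*s + 28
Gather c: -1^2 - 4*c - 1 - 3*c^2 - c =-3*c^2 - 5*c - 2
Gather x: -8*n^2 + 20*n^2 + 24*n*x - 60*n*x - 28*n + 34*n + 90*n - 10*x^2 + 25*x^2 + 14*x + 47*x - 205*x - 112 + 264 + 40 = 12*n^2 + 96*n + 15*x^2 + x*(-36*n - 144) + 192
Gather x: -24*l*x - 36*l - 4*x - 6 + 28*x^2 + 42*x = -36*l + 28*x^2 + x*(38 - 24*l) - 6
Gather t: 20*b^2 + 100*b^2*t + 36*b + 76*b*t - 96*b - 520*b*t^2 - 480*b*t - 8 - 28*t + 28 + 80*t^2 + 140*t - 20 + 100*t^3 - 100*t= 20*b^2 - 60*b + 100*t^3 + t^2*(80 - 520*b) + t*(100*b^2 - 404*b + 12)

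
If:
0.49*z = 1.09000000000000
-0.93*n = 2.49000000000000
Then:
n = -2.68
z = 2.22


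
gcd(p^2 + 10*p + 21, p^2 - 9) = p + 3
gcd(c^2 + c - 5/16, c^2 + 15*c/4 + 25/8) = c + 5/4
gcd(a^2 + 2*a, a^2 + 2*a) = a^2 + 2*a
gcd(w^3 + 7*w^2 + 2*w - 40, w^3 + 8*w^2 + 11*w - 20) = w^2 + 9*w + 20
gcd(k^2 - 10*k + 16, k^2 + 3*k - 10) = k - 2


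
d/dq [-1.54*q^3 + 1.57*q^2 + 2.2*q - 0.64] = -4.62*q^2 + 3.14*q + 2.2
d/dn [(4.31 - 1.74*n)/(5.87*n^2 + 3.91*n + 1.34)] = (10.2138*n^2 - 50.5994*n - 19.1837)/(34.4569*n^4 + 45.9034*n^3 + 31.0197*n^2 + 10.4788*n + 1.7956)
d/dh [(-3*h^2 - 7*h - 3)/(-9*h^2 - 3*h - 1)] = 2*(-27*h^2 - 24*h - 1)/(81*h^4 + 54*h^3 + 27*h^2 + 6*h + 1)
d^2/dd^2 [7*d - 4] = 0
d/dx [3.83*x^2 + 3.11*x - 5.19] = 7.66*x + 3.11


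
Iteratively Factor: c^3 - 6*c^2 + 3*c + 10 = (c - 2)*(c^2 - 4*c - 5) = (c - 2)*(c + 1)*(c - 5)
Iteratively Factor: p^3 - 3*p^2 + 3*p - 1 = (p - 1)*(p^2 - 2*p + 1) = (p - 1)^2*(p - 1)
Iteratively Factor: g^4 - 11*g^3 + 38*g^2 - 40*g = (g - 4)*(g^3 - 7*g^2 + 10*g) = (g - 5)*(g - 4)*(g^2 - 2*g) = (g - 5)*(g - 4)*(g - 2)*(g)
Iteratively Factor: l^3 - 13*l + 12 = (l + 4)*(l^2 - 4*l + 3) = (l - 3)*(l + 4)*(l - 1)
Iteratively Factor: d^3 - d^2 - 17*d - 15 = (d - 5)*(d^2 + 4*d + 3) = (d - 5)*(d + 3)*(d + 1)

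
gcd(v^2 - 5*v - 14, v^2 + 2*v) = v + 2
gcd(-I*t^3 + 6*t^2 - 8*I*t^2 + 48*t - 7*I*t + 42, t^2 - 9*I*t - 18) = 1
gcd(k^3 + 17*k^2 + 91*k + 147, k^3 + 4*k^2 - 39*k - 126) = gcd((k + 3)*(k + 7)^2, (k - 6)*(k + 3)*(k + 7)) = k^2 + 10*k + 21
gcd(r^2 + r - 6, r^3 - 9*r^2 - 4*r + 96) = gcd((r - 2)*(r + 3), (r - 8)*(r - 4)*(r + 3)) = r + 3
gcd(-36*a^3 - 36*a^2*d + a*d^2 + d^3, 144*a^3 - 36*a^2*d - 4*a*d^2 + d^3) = 36*a^2 - d^2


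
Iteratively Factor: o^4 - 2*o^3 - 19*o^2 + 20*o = (o + 4)*(o^3 - 6*o^2 + 5*o) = o*(o + 4)*(o^2 - 6*o + 5) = o*(o - 1)*(o + 4)*(o - 5)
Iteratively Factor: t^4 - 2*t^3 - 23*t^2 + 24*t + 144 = (t + 3)*(t^3 - 5*t^2 - 8*t + 48) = (t - 4)*(t + 3)*(t^2 - t - 12) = (t - 4)^2*(t + 3)*(t + 3)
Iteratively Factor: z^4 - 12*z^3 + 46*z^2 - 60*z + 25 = (z - 5)*(z^3 - 7*z^2 + 11*z - 5) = (z - 5)^2*(z^2 - 2*z + 1) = (z - 5)^2*(z - 1)*(z - 1)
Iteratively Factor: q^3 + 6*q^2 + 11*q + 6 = (q + 3)*(q^2 + 3*q + 2) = (q + 2)*(q + 3)*(q + 1)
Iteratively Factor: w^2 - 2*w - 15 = (w - 5)*(w + 3)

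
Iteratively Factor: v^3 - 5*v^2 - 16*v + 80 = (v + 4)*(v^2 - 9*v + 20) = (v - 4)*(v + 4)*(v - 5)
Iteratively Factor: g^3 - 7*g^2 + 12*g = (g - 3)*(g^2 - 4*g) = g*(g - 3)*(g - 4)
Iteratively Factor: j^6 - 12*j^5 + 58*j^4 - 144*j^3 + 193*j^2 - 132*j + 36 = (j - 1)*(j^5 - 11*j^4 + 47*j^3 - 97*j^2 + 96*j - 36) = (j - 1)^2*(j^4 - 10*j^3 + 37*j^2 - 60*j + 36) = (j - 3)*(j - 1)^2*(j^3 - 7*j^2 + 16*j - 12) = (j - 3)^2*(j - 1)^2*(j^2 - 4*j + 4) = (j - 3)^2*(j - 2)*(j - 1)^2*(j - 2)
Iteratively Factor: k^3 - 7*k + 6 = (k - 1)*(k^2 + k - 6) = (k - 2)*(k - 1)*(k + 3)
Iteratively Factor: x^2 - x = (x - 1)*(x)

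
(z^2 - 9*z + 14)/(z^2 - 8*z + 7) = (z - 2)/(z - 1)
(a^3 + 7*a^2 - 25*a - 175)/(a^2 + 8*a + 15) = (a^2 + 2*a - 35)/(a + 3)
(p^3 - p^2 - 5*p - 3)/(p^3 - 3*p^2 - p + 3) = (p + 1)/(p - 1)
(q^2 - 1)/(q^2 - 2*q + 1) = (q + 1)/(q - 1)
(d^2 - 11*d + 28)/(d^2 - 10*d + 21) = (d - 4)/(d - 3)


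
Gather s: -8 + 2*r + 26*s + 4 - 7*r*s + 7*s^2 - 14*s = 2*r + 7*s^2 + s*(12 - 7*r) - 4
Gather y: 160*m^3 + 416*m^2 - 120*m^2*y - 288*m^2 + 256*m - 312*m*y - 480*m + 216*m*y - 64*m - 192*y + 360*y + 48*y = 160*m^3 + 128*m^2 - 288*m + y*(-120*m^2 - 96*m + 216)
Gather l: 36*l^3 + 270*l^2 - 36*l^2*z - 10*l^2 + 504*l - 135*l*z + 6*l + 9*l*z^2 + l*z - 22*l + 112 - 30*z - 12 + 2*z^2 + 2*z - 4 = 36*l^3 + l^2*(260 - 36*z) + l*(9*z^2 - 134*z + 488) + 2*z^2 - 28*z + 96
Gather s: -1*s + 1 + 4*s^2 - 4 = 4*s^2 - s - 3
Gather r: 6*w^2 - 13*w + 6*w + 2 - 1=6*w^2 - 7*w + 1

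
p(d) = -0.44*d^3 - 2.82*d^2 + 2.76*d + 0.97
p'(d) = -1.32*d^2 - 5.64*d + 2.76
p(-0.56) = -1.38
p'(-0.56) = 5.50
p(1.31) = -1.24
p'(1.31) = -6.89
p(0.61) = 1.50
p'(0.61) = -1.17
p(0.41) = 1.60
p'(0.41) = 0.23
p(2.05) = -9.01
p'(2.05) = -14.35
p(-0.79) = -2.75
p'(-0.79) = 6.39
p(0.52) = 1.58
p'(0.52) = -0.53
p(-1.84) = -10.91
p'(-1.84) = 8.67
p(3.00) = -28.01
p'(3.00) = -26.04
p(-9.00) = 68.47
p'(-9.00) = -53.40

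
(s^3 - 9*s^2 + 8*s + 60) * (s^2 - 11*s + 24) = s^5 - 20*s^4 + 131*s^3 - 244*s^2 - 468*s + 1440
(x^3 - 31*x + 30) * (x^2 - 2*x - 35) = x^5 - 2*x^4 - 66*x^3 + 92*x^2 + 1025*x - 1050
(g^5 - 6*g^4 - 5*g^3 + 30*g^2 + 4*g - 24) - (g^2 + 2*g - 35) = g^5 - 6*g^4 - 5*g^3 + 29*g^2 + 2*g + 11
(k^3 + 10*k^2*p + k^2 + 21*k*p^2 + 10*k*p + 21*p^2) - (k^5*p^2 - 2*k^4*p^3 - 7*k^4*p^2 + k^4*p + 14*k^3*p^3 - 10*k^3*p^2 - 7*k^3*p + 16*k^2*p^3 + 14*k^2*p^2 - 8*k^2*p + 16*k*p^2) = -k^5*p^2 + 2*k^4*p^3 + 7*k^4*p^2 - k^4*p - 14*k^3*p^3 + 10*k^3*p^2 + 7*k^3*p + k^3 - 16*k^2*p^3 - 14*k^2*p^2 + 18*k^2*p + k^2 + 5*k*p^2 + 10*k*p + 21*p^2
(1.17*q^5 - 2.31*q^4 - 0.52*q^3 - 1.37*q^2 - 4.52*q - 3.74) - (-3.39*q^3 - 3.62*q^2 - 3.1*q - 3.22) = 1.17*q^5 - 2.31*q^4 + 2.87*q^3 + 2.25*q^2 - 1.42*q - 0.52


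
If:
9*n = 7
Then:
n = 7/9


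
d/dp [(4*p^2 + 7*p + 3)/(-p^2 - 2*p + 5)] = (-p^2 + 46*p + 41)/(p^4 + 4*p^3 - 6*p^2 - 20*p + 25)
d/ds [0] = 0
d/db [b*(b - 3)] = 2*b - 3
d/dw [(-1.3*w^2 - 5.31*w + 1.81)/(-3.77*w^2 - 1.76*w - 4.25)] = (-17.7307*w^2 + 24.6974*w + 25.7531)/(14.2129*w^4 + 13.2704*w^3 + 35.1426*w^2 + 14.96*w + 18.0625)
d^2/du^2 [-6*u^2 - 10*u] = -12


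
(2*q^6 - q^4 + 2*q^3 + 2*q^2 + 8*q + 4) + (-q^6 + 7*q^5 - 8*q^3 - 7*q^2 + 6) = q^6 + 7*q^5 - q^4 - 6*q^3 - 5*q^2 + 8*q + 10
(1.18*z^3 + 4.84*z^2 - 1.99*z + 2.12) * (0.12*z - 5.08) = 0.1416*z^4 - 5.4136*z^3 - 24.826*z^2 + 10.3636*z - 10.7696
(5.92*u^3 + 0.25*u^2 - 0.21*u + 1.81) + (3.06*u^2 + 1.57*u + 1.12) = 5.92*u^3 + 3.31*u^2 + 1.36*u + 2.93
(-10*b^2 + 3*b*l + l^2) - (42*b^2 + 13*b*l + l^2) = -52*b^2 - 10*b*l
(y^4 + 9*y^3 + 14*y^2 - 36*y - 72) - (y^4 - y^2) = 9*y^3 + 15*y^2 - 36*y - 72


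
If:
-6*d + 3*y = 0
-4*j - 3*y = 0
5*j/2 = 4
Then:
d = -16/15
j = 8/5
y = -32/15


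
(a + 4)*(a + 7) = a^2 + 11*a + 28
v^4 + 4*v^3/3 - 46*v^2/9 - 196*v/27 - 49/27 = (v - 7/3)*(v + 1/3)*(v + 1)*(v + 7/3)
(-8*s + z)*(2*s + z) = -16*s^2 - 6*s*z + z^2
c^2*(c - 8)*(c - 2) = c^4 - 10*c^3 + 16*c^2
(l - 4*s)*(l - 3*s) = l^2 - 7*l*s + 12*s^2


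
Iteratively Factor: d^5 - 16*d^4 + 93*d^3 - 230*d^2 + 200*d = (d - 2)*(d^4 - 14*d^3 + 65*d^2 - 100*d) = (d - 5)*(d - 2)*(d^3 - 9*d^2 + 20*d) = (d - 5)*(d - 4)*(d - 2)*(d^2 - 5*d) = d*(d - 5)*(d - 4)*(d - 2)*(d - 5)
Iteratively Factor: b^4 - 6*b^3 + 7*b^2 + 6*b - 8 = (b - 4)*(b^3 - 2*b^2 - b + 2) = (b - 4)*(b - 2)*(b^2 - 1) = (b - 4)*(b - 2)*(b + 1)*(b - 1)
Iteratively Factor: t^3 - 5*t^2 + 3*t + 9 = (t - 3)*(t^2 - 2*t - 3) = (t - 3)^2*(t + 1)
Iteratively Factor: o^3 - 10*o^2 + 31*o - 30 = (o - 2)*(o^2 - 8*o + 15) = (o - 5)*(o - 2)*(o - 3)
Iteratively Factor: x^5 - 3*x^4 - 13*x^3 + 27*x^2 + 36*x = (x - 4)*(x^4 + x^3 - 9*x^2 - 9*x) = (x - 4)*(x + 3)*(x^3 - 2*x^2 - 3*x) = (x - 4)*(x + 1)*(x + 3)*(x^2 - 3*x) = (x - 4)*(x - 3)*(x + 1)*(x + 3)*(x)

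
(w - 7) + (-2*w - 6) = -w - 13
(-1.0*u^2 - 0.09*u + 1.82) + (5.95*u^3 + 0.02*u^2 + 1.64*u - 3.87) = 5.95*u^3 - 0.98*u^2 + 1.55*u - 2.05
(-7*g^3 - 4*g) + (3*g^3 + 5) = -4*g^3 - 4*g + 5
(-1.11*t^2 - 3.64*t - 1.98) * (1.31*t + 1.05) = -1.4541*t^3 - 5.9339*t^2 - 6.4158*t - 2.079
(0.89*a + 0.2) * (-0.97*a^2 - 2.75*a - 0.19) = -0.8633*a^3 - 2.6415*a^2 - 0.7191*a - 0.038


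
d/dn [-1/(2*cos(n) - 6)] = -sin(n)/(2*(cos(n) - 3)^2)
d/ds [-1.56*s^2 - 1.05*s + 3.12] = -3.12*s - 1.05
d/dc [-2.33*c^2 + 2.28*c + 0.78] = 2.28 - 4.66*c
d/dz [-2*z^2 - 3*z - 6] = -4*z - 3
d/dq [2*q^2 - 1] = 4*q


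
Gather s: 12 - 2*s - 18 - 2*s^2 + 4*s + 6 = -2*s^2 + 2*s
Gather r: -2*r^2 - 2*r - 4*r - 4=-2*r^2 - 6*r - 4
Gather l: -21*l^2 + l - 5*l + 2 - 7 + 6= -21*l^2 - 4*l + 1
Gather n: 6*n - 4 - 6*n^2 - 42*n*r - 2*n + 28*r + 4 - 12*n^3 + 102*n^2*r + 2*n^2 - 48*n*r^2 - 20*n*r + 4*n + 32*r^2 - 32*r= -12*n^3 + n^2*(102*r - 4) + n*(-48*r^2 - 62*r + 8) + 32*r^2 - 4*r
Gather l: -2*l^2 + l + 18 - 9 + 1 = -2*l^2 + l + 10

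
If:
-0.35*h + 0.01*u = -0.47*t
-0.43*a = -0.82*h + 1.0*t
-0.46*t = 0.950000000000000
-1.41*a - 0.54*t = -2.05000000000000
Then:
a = 2.24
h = -1.34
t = -2.07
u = 50.12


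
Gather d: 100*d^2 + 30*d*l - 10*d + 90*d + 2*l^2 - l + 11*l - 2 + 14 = 100*d^2 + d*(30*l + 80) + 2*l^2 + 10*l + 12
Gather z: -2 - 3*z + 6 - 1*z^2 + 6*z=-z^2 + 3*z + 4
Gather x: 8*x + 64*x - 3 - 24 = 72*x - 27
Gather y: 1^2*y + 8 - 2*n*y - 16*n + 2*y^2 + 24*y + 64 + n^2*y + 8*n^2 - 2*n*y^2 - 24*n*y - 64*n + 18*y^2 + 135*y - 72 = 8*n^2 - 80*n + y^2*(20 - 2*n) + y*(n^2 - 26*n + 160)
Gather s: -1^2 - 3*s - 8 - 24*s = -27*s - 9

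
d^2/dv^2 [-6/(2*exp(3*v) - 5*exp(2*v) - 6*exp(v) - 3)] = 12*(4*(-3*exp(2*v) + 5*exp(v) + 3)^2*exp(v) + (9*exp(2*v) - 10*exp(v) - 3)*(-2*exp(3*v) + 5*exp(2*v) + 6*exp(v) + 3))*exp(v)/(-2*exp(3*v) + 5*exp(2*v) + 6*exp(v) + 3)^3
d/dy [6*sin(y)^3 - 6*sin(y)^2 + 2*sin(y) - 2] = 2*(3*sin(y) - 1)^2*cos(y)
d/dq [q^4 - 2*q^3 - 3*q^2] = 2*q*(2*q^2 - 3*q - 3)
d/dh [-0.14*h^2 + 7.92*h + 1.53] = 7.92 - 0.28*h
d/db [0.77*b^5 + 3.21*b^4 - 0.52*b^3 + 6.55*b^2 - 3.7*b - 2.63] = 3.85*b^4 + 12.84*b^3 - 1.56*b^2 + 13.1*b - 3.7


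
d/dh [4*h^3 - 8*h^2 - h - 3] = 12*h^2 - 16*h - 1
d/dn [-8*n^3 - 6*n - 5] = -24*n^2 - 6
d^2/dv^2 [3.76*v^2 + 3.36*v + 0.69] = 7.52000000000000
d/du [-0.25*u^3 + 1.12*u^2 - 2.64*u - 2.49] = -0.75*u^2 + 2.24*u - 2.64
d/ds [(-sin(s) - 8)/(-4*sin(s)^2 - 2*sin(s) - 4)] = (-32*sin(s) + cos(2*s) - 7)*cos(s)/(2*(sin(s) - cos(2*s) + 3)^2)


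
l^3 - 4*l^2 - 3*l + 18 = (l - 3)^2*(l + 2)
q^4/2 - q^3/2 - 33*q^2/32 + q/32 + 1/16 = (q/2 + 1/2)*(q - 2)*(q - 1/4)*(q + 1/4)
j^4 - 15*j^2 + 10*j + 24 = (j - 3)*(j - 2)*(j + 1)*(j + 4)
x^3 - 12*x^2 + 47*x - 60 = (x - 5)*(x - 4)*(x - 3)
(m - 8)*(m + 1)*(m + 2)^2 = m^4 - 3*m^3 - 32*m^2 - 60*m - 32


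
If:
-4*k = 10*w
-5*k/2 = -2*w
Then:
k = 0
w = 0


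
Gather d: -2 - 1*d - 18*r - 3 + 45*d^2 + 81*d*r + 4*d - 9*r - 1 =45*d^2 + d*(81*r + 3) - 27*r - 6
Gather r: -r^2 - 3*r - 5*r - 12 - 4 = -r^2 - 8*r - 16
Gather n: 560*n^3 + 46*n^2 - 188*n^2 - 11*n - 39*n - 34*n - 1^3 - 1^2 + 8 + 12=560*n^3 - 142*n^2 - 84*n + 18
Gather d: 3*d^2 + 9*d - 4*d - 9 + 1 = 3*d^2 + 5*d - 8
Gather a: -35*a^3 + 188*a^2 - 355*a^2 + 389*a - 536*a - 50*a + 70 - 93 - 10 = -35*a^3 - 167*a^2 - 197*a - 33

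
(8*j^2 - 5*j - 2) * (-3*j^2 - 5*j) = -24*j^4 - 25*j^3 + 31*j^2 + 10*j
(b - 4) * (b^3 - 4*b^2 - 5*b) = b^4 - 8*b^3 + 11*b^2 + 20*b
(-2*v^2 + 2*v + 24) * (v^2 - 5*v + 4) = -2*v^4 + 12*v^3 + 6*v^2 - 112*v + 96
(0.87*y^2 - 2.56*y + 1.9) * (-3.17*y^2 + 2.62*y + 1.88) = -2.7579*y^4 + 10.3946*y^3 - 11.0946*y^2 + 0.1652*y + 3.572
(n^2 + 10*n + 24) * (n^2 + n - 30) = n^4 + 11*n^3 + 4*n^2 - 276*n - 720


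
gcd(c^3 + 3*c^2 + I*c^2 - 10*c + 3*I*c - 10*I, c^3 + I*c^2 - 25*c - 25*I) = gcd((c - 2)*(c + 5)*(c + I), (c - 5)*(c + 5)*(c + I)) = c^2 + c*(5 + I) + 5*I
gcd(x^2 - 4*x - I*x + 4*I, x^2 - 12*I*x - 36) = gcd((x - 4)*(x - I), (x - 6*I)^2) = 1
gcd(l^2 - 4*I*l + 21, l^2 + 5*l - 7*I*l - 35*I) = l - 7*I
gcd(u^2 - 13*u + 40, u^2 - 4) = 1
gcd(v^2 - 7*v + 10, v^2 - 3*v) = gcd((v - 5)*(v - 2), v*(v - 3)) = 1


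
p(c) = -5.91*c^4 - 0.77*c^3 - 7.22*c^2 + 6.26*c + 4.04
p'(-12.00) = 40696.82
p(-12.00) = -122329.96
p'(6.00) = -5269.78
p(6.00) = -8044.00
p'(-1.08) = 48.94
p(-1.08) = -18.21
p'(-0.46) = 14.71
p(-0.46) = -0.56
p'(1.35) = -75.61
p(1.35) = -22.19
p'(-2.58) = 434.12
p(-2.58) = -308.80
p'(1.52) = -104.04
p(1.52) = -37.38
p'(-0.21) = 9.41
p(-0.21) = 2.40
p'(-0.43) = 13.92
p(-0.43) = -0.13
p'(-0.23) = 9.75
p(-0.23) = 2.21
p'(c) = -23.64*c^3 - 2.31*c^2 - 14.44*c + 6.26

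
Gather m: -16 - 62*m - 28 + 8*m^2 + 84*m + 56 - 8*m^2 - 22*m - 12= 0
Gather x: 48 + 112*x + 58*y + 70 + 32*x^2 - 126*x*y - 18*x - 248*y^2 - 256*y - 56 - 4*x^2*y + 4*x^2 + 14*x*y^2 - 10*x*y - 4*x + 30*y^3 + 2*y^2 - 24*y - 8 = x^2*(36 - 4*y) + x*(14*y^2 - 136*y + 90) + 30*y^3 - 246*y^2 - 222*y + 54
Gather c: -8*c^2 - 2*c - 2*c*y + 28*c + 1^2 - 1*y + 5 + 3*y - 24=-8*c^2 + c*(26 - 2*y) + 2*y - 18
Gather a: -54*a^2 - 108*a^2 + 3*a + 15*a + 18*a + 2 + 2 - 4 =-162*a^2 + 36*a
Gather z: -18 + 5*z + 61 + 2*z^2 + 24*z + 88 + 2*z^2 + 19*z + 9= 4*z^2 + 48*z + 140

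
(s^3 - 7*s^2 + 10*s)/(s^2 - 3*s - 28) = s*(-s^2 + 7*s - 10)/(-s^2 + 3*s + 28)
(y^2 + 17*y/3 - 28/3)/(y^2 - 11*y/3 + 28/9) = 3*(y + 7)/(3*y - 7)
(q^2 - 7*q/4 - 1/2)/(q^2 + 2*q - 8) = (q + 1/4)/(q + 4)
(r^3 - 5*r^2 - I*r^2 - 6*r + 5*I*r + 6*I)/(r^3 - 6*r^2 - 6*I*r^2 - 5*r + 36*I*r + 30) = (r + 1)/(r - 5*I)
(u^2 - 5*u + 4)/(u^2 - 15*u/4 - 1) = 4*(u - 1)/(4*u + 1)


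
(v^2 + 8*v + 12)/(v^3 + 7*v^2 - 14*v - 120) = (v + 2)/(v^2 + v - 20)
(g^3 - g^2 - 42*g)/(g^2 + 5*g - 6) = g*(g - 7)/(g - 1)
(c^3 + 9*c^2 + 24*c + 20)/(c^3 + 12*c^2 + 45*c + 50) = (c + 2)/(c + 5)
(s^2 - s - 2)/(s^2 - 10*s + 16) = (s + 1)/(s - 8)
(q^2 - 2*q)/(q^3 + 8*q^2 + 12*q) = (q - 2)/(q^2 + 8*q + 12)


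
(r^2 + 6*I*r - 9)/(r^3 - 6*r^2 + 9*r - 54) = (r + 3*I)/(r^2 - 3*r*(2 + I) + 18*I)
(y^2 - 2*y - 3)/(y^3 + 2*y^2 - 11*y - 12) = 1/(y + 4)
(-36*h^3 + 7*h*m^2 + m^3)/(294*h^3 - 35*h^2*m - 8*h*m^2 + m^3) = (-6*h^2 + h*m + m^2)/(49*h^2 - 14*h*m + m^2)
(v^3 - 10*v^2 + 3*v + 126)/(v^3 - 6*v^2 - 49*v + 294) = (v + 3)/(v + 7)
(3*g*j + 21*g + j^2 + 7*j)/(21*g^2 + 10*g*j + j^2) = (j + 7)/(7*g + j)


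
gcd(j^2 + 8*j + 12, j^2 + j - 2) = j + 2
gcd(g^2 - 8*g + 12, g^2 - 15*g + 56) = 1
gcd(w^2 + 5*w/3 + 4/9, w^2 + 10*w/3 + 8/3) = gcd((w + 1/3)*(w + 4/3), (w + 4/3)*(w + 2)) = w + 4/3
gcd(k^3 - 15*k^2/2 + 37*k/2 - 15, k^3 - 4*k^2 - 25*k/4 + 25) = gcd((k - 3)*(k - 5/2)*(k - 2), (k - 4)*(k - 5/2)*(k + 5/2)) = k - 5/2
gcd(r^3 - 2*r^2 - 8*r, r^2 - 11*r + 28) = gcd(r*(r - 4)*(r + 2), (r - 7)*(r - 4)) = r - 4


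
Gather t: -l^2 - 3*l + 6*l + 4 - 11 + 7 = -l^2 + 3*l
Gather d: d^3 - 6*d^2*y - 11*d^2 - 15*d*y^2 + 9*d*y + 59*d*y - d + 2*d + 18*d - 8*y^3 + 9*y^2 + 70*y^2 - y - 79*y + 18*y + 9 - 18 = d^3 + d^2*(-6*y - 11) + d*(-15*y^2 + 68*y + 19) - 8*y^3 + 79*y^2 - 62*y - 9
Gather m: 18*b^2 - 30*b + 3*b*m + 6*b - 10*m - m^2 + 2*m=18*b^2 - 24*b - m^2 + m*(3*b - 8)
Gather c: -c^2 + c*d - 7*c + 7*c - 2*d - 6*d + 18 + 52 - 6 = -c^2 + c*d - 8*d + 64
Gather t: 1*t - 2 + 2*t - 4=3*t - 6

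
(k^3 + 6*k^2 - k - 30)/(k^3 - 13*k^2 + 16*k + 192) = (k^2 + 3*k - 10)/(k^2 - 16*k + 64)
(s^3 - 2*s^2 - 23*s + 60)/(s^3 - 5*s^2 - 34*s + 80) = (s^2 - 7*s + 12)/(s^2 - 10*s + 16)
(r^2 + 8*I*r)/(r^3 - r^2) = (r + 8*I)/(r*(r - 1))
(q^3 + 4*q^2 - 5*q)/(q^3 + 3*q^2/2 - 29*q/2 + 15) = 2*q*(q - 1)/(2*q^2 - 7*q + 6)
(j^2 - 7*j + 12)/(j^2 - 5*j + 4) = (j - 3)/(j - 1)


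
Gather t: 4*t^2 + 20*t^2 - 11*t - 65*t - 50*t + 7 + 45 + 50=24*t^2 - 126*t + 102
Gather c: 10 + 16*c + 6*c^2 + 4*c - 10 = 6*c^2 + 20*c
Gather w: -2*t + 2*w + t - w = -t + w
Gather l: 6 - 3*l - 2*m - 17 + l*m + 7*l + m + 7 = l*(m + 4) - m - 4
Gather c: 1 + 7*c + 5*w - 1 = 7*c + 5*w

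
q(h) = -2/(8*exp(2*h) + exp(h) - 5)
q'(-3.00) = 0.01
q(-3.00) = 0.41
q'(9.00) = 0.00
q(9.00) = 0.00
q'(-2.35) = 0.02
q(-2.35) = 0.41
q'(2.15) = 0.01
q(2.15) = -0.00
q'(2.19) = 0.01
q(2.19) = -0.00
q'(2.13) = 0.01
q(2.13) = -0.00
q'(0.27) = 0.57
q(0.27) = -0.20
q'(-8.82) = 0.00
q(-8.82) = 0.40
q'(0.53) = 0.24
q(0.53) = -0.10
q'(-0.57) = 3.23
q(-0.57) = 1.07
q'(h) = -2*(-16*exp(2*h) - exp(h))/(8*exp(2*h) + exp(h) - 5)^2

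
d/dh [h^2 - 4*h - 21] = 2*h - 4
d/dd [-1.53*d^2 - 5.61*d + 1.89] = -3.06*d - 5.61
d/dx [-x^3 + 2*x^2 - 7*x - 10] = -3*x^2 + 4*x - 7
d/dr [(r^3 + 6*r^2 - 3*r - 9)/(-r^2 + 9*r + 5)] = (-r^4 + 18*r^3 + 66*r^2 + 42*r + 66)/(r^4 - 18*r^3 + 71*r^2 + 90*r + 25)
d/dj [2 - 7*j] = -7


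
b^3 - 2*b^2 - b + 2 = (b - 2)*(b - 1)*(b + 1)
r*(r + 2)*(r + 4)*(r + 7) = r^4 + 13*r^3 + 50*r^2 + 56*r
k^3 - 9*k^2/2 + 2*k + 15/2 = (k - 3)*(k - 5/2)*(k + 1)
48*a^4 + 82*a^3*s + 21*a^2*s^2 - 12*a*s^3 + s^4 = (-8*a + s)*(-6*a + s)*(a + s)^2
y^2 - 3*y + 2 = (y - 2)*(y - 1)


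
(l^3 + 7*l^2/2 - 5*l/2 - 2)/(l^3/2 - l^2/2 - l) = (-2*l^3 - 7*l^2 + 5*l + 4)/(l*(-l^2 + l + 2))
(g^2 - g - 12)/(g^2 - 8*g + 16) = (g + 3)/(g - 4)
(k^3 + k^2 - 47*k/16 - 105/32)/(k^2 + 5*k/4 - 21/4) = (8*k^2 + 22*k + 15)/(8*(k + 3))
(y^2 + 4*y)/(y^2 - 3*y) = (y + 4)/(y - 3)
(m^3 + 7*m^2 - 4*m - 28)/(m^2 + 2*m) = m + 5 - 14/m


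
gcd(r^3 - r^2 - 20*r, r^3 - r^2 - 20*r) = r^3 - r^2 - 20*r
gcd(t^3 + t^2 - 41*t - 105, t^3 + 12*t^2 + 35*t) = t + 5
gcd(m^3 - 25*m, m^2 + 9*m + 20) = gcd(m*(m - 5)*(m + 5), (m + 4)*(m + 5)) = m + 5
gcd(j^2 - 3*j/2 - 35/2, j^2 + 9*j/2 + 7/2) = j + 7/2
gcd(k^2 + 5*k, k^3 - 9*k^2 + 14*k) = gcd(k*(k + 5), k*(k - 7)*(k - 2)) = k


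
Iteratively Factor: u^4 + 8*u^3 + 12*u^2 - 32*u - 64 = (u + 4)*(u^3 + 4*u^2 - 4*u - 16) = (u + 2)*(u + 4)*(u^2 + 2*u - 8) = (u - 2)*(u + 2)*(u + 4)*(u + 4)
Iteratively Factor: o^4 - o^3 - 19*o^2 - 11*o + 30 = (o + 2)*(o^3 - 3*o^2 - 13*o + 15) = (o - 1)*(o + 2)*(o^2 - 2*o - 15) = (o - 1)*(o + 2)*(o + 3)*(o - 5)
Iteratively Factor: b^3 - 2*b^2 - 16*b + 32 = (b + 4)*(b^2 - 6*b + 8) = (b - 4)*(b + 4)*(b - 2)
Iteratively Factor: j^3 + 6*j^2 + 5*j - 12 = (j + 4)*(j^2 + 2*j - 3) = (j + 3)*(j + 4)*(j - 1)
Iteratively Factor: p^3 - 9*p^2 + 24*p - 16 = (p - 4)*(p^2 - 5*p + 4) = (p - 4)^2*(p - 1)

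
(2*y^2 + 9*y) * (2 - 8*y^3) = -16*y^5 - 72*y^4 + 4*y^2 + 18*y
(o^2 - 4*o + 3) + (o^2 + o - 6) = 2*o^2 - 3*o - 3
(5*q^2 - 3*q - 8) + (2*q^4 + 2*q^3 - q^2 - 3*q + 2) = 2*q^4 + 2*q^3 + 4*q^2 - 6*q - 6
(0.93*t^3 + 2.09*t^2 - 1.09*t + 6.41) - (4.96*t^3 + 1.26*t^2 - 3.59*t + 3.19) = -4.03*t^3 + 0.83*t^2 + 2.5*t + 3.22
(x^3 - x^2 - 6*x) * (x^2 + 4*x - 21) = x^5 + 3*x^4 - 31*x^3 - 3*x^2 + 126*x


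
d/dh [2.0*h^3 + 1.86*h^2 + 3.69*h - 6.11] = 6.0*h^2 + 3.72*h + 3.69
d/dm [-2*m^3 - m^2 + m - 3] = -6*m^2 - 2*m + 1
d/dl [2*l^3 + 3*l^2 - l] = 6*l^2 + 6*l - 1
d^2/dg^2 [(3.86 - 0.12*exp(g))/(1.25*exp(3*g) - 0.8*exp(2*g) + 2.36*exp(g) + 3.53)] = (-0.75*exp(6*g) + 54.64125*exp(5*g) - 41.1208*exp(4*g) + 39.31254*exp(3*g) - 177.18657*exp(2*g) + 66.100912*exp(g) - 33.652196)*exp(g)/(1.953125*exp(9*g) - 3.75*exp(8*g) + 13.4625*exp(7*g) + 1.874875*exp(6*g) + 4.2372*exp(5*g) + 55.89156*exp(4*g) + 19.884791*exp(3*g) + 29.075904*exp(2*g) + 88.223172*exp(g) + 43.986977)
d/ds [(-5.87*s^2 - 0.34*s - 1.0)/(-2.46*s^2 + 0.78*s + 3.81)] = (-5.415*s^2 - 49.6494*s - 0.5154)/(6.0516*s^4 - 3.8376*s^3 - 18.1368*s^2 + 5.9436*s + 14.5161)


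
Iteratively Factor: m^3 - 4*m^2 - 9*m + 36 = (m - 3)*(m^2 - m - 12) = (m - 3)*(m + 3)*(m - 4)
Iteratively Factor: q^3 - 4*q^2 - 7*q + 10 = (q - 1)*(q^2 - 3*q - 10) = (q - 1)*(q + 2)*(q - 5)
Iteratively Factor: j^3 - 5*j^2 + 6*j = (j - 3)*(j^2 - 2*j) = j*(j - 3)*(j - 2)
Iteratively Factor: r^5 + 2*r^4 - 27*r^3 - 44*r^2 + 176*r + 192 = (r + 4)*(r^4 - 2*r^3 - 19*r^2 + 32*r + 48) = (r + 4)^2*(r^3 - 6*r^2 + 5*r + 12) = (r - 3)*(r + 4)^2*(r^2 - 3*r - 4) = (r - 4)*(r - 3)*(r + 4)^2*(r + 1)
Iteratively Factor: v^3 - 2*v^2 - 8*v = (v - 4)*(v^2 + 2*v) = v*(v - 4)*(v + 2)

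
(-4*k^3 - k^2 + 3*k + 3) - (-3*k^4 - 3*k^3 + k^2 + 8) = 3*k^4 - k^3 - 2*k^2 + 3*k - 5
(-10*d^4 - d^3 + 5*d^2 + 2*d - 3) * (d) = -10*d^5 - d^4 + 5*d^3 + 2*d^2 - 3*d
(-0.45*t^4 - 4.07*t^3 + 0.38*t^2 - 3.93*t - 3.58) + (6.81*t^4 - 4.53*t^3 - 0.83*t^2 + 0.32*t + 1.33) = 6.36*t^4 - 8.6*t^3 - 0.45*t^2 - 3.61*t - 2.25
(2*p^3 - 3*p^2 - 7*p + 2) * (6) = 12*p^3 - 18*p^2 - 42*p + 12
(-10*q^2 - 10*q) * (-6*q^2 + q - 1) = 60*q^4 + 50*q^3 + 10*q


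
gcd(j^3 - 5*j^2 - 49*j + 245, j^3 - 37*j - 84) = j - 7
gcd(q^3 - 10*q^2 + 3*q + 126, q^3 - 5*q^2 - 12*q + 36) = q^2 - 3*q - 18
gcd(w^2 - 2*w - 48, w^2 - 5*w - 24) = w - 8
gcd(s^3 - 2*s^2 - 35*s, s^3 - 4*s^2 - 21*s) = s^2 - 7*s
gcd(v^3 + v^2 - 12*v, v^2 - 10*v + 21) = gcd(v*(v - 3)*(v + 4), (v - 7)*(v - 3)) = v - 3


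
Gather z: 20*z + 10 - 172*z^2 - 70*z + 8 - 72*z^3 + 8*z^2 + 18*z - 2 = -72*z^3 - 164*z^2 - 32*z + 16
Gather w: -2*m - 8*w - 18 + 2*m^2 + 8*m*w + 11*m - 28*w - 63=2*m^2 + 9*m + w*(8*m - 36) - 81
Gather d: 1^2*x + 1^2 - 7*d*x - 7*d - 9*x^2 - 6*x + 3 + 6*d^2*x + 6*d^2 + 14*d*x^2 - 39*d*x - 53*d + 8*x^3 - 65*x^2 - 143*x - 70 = d^2*(6*x + 6) + d*(14*x^2 - 46*x - 60) + 8*x^3 - 74*x^2 - 148*x - 66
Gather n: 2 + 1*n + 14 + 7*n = 8*n + 16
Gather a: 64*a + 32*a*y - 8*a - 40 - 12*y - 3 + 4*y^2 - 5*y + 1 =a*(32*y + 56) + 4*y^2 - 17*y - 42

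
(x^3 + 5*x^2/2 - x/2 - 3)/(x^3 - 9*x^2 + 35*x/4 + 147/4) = 2*(x^2 + x - 2)/(2*x^2 - 21*x + 49)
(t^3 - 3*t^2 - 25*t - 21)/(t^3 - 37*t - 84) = (t + 1)/(t + 4)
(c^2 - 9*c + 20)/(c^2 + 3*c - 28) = (c - 5)/(c + 7)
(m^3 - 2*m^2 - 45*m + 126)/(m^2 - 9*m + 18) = m + 7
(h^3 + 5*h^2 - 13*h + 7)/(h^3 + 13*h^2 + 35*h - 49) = (h - 1)/(h + 7)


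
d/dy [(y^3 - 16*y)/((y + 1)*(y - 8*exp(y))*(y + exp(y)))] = (y*(16 - y^2)*(y - 8*exp(y))*(y + exp(y)) - y*(y + 1)*(y - 8*exp(y))*(y^2 - 16)*(exp(y) + 1) + y*(y + 1)*(y + exp(y))*(y^2 - 16)*(8*exp(y) - 1) + (y + 1)*(y - 8*exp(y))*(y + exp(y))*(3*y^2 - 16))/((y + 1)^2*(y - 8*exp(y))^2*(y + exp(y))^2)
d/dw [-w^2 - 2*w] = -2*w - 2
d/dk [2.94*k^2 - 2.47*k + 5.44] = 5.88*k - 2.47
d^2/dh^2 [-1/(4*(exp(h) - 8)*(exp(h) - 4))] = (-exp(3*h) + 9*exp(2*h) - 4*exp(h) - 96)*exp(h)/(exp(6*h) - 36*exp(5*h) + 528*exp(4*h) - 4032*exp(3*h) + 16896*exp(2*h) - 36864*exp(h) + 32768)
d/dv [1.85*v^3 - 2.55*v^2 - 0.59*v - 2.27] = 5.55*v^2 - 5.1*v - 0.59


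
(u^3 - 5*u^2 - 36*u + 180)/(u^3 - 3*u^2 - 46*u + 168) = (u^2 + u - 30)/(u^2 + 3*u - 28)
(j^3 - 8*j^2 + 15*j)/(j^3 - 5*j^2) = (j - 3)/j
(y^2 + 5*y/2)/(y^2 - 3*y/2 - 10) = y/(y - 4)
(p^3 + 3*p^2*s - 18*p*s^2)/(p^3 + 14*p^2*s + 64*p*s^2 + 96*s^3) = p*(p - 3*s)/(p^2 + 8*p*s + 16*s^2)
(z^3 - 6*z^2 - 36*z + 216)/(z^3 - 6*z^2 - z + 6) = (z^2 - 36)/(z^2 - 1)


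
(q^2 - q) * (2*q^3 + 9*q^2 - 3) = 2*q^5 + 7*q^4 - 9*q^3 - 3*q^2 + 3*q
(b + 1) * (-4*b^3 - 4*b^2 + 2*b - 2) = -4*b^4 - 8*b^3 - 2*b^2 - 2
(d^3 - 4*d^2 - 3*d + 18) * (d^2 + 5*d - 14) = d^5 + d^4 - 37*d^3 + 59*d^2 + 132*d - 252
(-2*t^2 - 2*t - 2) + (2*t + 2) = -2*t^2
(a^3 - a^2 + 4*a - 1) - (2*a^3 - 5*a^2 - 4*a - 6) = -a^3 + 4*a^2 + 8*a + 5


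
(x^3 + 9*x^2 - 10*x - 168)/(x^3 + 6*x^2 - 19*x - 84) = (x + 6)/(x + 3)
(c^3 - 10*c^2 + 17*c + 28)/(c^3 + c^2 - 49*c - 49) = (c - 4)/(c + 7)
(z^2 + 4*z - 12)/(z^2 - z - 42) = (z - 2)/(z - 7)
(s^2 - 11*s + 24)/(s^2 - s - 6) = (s - 8)/(s + 2)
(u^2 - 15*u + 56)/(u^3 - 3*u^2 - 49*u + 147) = (u - 8)/(u^2 + 4*u - 21)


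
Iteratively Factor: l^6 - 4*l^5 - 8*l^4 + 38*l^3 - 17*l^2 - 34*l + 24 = (l - 4)*(l^5 - 8*l^3 + 6*l^2 + 7*l - 6) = (l - 4)*(l + 3)*(l^4 - 3*l^3 + l^2 + 3*l - 2) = (l - 4)*(l + 1)*(l + 3)*(l^3 - 4*l^2 + 5*l - 2) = (l - 4)*(l - 1)*(l + 1)*(l + 3)*(l^2 - 3*l + 2) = (l - 4)*(l - 2)*(l - 1)*(l + 1)*(l + 3)*(l - 1)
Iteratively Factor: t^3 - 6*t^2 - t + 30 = (t - 5)*(t^2 - t - 6) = (t - 5)*(t + 2)*(t - 3)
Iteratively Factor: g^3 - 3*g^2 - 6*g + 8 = (g - 1)*(g^2 - 2*g - 8) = (g - 1)*(g + 2)*(g - 4)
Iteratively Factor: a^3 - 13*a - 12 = (a + 3)*(a^2 - 3*a - 4) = (a + 1)*(a + 3)*(a - 4)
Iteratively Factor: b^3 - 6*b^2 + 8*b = (b - 4)*(b^2 - 2*b) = b*(b - 4)*(b - 2)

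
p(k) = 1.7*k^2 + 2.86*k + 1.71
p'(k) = 3.4*k + 2.86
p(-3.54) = 12.89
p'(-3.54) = -9.18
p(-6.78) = 60.47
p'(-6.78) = -20.19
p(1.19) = 7.52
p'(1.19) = 6.91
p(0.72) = 4.65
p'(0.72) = 5.31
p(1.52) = 9.98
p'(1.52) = 8.03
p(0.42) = 3.21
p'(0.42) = 4.29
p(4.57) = 50.28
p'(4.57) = 18.40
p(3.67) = 35.10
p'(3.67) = 15.34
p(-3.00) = 8.43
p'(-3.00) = -7.34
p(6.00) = 80.07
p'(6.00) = 23.26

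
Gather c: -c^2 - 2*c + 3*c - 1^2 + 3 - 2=-c^2 + c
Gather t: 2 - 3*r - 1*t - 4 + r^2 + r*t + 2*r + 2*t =r^2 - r + t*(r + 1) - 2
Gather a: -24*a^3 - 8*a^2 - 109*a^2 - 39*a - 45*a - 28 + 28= -24*a^3 - 117*a^2 - 84*a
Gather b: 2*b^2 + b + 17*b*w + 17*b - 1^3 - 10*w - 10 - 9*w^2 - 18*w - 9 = 2*b^2 + b*(17*w + 18) - 9*w^2 - 28*w - 20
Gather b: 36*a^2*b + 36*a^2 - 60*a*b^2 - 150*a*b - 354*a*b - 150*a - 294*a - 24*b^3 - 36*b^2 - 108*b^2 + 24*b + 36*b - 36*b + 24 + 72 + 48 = 36*a^2 - 444*a - 24*b^3 + b^2*(-60*a - 144) + b*(36*a^2 - 504*a + 24) + 144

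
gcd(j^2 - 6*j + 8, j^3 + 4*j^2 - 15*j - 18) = 1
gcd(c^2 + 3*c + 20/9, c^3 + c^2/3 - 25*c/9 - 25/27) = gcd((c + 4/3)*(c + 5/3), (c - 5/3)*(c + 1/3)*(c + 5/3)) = c + 5/3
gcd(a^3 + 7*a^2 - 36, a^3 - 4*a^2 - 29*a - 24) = a + 3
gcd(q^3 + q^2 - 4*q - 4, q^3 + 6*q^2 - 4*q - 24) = q^2 - 4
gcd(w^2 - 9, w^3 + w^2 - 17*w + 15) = w - 3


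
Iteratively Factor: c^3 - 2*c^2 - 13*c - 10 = (c - 5)*(c^2 + 3*c + 2) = (c - 5)*(c + 1)*(c + 2)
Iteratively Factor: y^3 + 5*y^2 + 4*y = (y)*(y^2 + 5*y + 4) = y*(y + 1)*(y + 4)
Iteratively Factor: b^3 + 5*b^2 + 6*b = (b + 2)*(b^2 + 3*b) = (b + 2)*(b + 3)*(b)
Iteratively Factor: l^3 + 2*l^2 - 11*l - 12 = (l - 3)*(l^2 + 5*l + 4) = (l - 3)*(l + 4)*(l + 1)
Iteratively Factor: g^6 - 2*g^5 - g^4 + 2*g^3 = (g)*(g^5 - 2*g^4 - g^3 + 2*g^2) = g*(g + 1)*(g^4 - 3*g^3 + 2*g^2) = g^2*(g + 1)*(g^3 - 3*g^2 + 2*g) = g^2*(g - 2)*(g + 1)*(g^2 - g) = g^2*(g - 2)*(g - 1)*(g + 1)*(g)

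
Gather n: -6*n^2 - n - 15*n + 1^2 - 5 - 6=-6*n^2 - 16*n - 10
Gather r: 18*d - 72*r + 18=18*d - 72*r + 18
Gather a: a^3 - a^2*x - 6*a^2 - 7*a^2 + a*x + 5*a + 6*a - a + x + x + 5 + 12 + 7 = a^3 + a^2*(-x - 13) + a*(x + 10) + 2*x + 24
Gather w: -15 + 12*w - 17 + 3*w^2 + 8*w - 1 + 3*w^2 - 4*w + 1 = 6*w^2 + 16*w - 32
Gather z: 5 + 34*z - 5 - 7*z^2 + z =-7*z^2 + 35*z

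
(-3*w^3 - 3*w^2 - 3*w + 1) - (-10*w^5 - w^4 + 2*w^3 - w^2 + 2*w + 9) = 10*w^5 + w^4 - 5*w^3 - 2*w^2 - 5*w - 8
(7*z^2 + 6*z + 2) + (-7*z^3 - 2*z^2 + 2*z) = -7*z^3 + 5*z^2 + 8*z + 2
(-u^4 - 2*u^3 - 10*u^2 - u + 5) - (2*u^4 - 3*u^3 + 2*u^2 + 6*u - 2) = -3*u^4 + u^3 - 12*u^2 - 7*u + 7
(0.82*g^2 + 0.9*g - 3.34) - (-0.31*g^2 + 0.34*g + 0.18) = 1.13*g^2 + 0.56*g - 3.52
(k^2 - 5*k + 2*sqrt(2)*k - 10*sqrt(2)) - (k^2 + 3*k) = -8*k + 2*sqrt(2)*k - 10*sqrt(2)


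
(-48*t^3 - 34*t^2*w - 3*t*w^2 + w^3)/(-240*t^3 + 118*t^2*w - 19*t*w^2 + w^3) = (6*t^2 + 5*t*w + w^2)/(30*t^2 - 11*t*w + w^2)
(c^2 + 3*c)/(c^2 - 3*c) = (c + 3)/(c - 3)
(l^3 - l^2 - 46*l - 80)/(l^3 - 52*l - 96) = (l + 5)/(l + 6)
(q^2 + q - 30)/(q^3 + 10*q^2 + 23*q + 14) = (q^2 + q - 30)/(q^3 + 10*q^2 + 23*q + 14)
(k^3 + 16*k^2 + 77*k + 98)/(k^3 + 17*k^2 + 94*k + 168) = (k^2 + 9*k + 14)/(k^2 + 10*k + 24)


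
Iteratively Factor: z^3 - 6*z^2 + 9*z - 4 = (z - 4)*(z^2 - 2*z + 1) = (z - 4)*(z - 1)*(z - 1)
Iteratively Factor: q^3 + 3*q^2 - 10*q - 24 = (q + 2)*(q^2 + q - 12) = (q + 2)*(q + 4)*(q - 3)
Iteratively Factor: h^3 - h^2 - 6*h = (h + 2)*(h^2 - 3*h) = h*(h + 2)*(h - 3)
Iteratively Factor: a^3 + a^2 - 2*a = (a + 2)*(a^2 - a) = (a - 1)*(a + 2)*(a)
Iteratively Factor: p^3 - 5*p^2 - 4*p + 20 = (p - 2)*(p^2 - 3*p - 10) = (p - 5)*(p - 2)*(p + 2)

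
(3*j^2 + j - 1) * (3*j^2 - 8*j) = 9*j^4 - 21*j^3 - 11*j^2 + 8*j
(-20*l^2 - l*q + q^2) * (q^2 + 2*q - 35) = -20*l^2*q^2 - 40*l^2*q + 700*l^2 - l*q^3 - 2*l*q^2 + 35*l*q + q^4 + 2*q^3 - 35*q^2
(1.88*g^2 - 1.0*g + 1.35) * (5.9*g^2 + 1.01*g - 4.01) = 11.092*g^4 - 4.0012*g^3 - 0.583799999999999*g^2 + 5.3735*g - 5.4135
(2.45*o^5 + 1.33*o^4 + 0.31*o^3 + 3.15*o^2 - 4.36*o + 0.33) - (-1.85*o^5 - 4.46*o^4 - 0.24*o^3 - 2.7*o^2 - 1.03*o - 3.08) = 4.3*o^5 + 5.79*o^4 + 0.55*o^3 + 5.85*o^2 - 3.33*o + 3.41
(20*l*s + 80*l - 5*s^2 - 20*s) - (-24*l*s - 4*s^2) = 44*l*s + 80*l - s^2 - 20*s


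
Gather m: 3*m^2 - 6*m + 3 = 3*m^2 - 6*m + 3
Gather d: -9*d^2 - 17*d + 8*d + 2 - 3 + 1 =-9*d^2 - 9*d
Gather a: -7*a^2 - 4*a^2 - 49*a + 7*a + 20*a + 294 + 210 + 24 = -11*a^2 - 22*a + 528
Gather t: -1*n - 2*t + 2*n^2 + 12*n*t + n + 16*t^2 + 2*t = 2*n^2 + 12*n*t + 16*t^2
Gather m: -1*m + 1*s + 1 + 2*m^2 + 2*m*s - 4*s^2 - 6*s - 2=2*m^2 + m*(2*s - 1) - 4*s^2 - 5*s - 1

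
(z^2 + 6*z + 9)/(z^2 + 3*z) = (z + 3)/z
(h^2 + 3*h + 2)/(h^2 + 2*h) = (h + 1)/h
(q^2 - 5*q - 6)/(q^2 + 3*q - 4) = (q^2 - 5*q - 6)/(q^2 + 3*q - 4)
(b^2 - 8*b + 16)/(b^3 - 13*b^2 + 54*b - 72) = (b - 4)/(b^2 - 9*b + 18)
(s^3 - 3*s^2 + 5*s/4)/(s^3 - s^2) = (s^2 - 3*s + 5/4)/(s*(s - 1))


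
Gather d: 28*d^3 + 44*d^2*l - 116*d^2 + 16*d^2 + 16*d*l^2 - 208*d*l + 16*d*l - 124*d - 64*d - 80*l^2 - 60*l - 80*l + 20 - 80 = 28*d^3 + d^2*(44*l - 100) + d*(16*l^2 - 192*l - 188) - 80*l^2 - 140*l - 60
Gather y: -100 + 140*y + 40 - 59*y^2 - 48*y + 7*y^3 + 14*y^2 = 7*y^3 - 45*y^2 + 92*y - 60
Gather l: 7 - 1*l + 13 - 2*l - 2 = 18 - 3*l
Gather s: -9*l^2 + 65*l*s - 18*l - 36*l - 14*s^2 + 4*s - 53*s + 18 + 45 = -9*l^2 - 54*l - 14*s^2 + s*(65*l - 49) + 63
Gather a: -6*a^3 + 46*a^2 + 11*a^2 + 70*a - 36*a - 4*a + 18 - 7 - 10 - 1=-6*a^3 + 57*a^2 + 30*a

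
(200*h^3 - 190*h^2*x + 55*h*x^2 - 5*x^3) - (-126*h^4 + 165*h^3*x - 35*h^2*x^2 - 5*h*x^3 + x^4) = 126*h^4 - 165*h^3*x + 200*h^3 + 35*h^2*x^2 - 190*h^2*x + 5*h*x^3 + 55*h*x^2 - x^4 - 5*x^3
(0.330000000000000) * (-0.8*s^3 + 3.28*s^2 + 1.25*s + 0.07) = -0.264*s^3 + 1.0824*s^2 + 0.4125*s + 0.0231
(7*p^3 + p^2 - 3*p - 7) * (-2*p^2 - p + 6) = -14*p^5 - 9*p^4 + 47*p^3 + 23*p^2 - 11*p - 42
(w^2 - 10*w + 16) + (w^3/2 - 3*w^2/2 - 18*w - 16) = w^3/2 - w^2/2 - 28*w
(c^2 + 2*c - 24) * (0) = 0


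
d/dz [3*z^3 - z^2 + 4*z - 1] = 9*z^2 - 2*z + 4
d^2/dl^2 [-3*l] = 0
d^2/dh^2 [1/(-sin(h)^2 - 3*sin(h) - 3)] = (4*sin(h)^4 + 9*sin(h)^3 - 9*sin(h)^2 - 27*sin(h) - 12)/(sin(h)^2 + 3*sin(h) + 3)^3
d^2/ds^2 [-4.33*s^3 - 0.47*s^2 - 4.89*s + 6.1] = -25.98*s - 0.94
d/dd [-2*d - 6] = -2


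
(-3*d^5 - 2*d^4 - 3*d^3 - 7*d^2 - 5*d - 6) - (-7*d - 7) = -3*d^5 - 2*d^4 - 3*d^3 - 7*d^2 + 2*d + 1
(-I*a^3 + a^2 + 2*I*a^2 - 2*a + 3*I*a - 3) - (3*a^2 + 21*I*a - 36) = -I*a^3 - 2*a^2 + 2*I*a^2 - 2*a - 18*I*a + 33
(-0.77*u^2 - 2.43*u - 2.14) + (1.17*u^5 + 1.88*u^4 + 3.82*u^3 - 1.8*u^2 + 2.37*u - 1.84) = 1.17*u^5 + 1.88*u^4 + 3.82*u^3 - 2.57*u^2 - 0.0600000000000001*u - 3.98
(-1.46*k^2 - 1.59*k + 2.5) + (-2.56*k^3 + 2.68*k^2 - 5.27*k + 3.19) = -2.56*k^3 + 1.22*k^2 - 6.86*k + 5.69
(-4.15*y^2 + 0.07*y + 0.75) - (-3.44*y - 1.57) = -4.15*y^2 + 3.51*y + 2.32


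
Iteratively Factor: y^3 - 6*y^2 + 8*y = (y - 2)*(y^2 - 4*y) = y*(y - 2)*(y - 4)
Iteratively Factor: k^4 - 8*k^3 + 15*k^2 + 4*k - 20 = (k - 5)*(k^3 - 3*k^2 + 4) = (k - 5)*(k - 2)*(k^2 - k - 2) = (k - 5)*(k - 2)^2*(k + 1)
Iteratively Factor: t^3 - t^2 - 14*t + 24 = (t + 4)*(t^2 - 5*t + 6) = (t - 2)*(t + 4)*(t - 3)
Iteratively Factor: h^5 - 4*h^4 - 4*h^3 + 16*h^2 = (h - 2)*(h^4 - 2*h^3 - 8*h^2) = (h - 4)*(h - 2)*(h^3 + 2*h^2) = h*(h - 4)*(h - 2)*(h^2 + 2*h) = h^2*(h - 4)*(h - 2)*(h + 2)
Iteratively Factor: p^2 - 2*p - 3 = (p + 1)*(p - 3)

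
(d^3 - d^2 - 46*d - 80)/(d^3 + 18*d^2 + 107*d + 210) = (d^2 - 6*d - 16)/(d^2 + 13*d + 42)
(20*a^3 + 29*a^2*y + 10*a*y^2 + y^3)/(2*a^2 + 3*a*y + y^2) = (20*a^2 + 9*a*y + y^2)/(2*a + y)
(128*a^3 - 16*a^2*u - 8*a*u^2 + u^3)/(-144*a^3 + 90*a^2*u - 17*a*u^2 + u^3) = (-16*a^2 + u^2)/(18*a^2 - 9*a*u + u^2)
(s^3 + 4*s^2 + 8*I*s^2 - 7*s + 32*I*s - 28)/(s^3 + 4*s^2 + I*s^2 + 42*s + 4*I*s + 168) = (s + I)/(s - 6*I)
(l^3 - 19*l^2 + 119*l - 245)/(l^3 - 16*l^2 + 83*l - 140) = (l - 7)/(l - 4)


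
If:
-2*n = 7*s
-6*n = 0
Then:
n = 0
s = 0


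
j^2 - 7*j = j*(j - 7)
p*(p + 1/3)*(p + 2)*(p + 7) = p^4 + 28*p^3/3 + 17*p^2 + 14*p/3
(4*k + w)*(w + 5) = 4*k*w + 20*k + w^2 + 5*w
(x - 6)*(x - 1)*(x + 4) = x^3 - 3*x^2 - 22*x + 24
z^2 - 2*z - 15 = (z - 5)*(z + 3)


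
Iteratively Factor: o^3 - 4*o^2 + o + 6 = (o - 3)*(o^2 - o - 2) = (o - 3)*(o + 1)*(o - 2)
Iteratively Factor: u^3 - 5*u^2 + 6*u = (u - 3)*(u^2 - 2*u) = u*(u - 3)*(u - 2)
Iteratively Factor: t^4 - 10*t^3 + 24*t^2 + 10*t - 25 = (t + 1)*(t^3 - 11*t^2 + 35*t - 25) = (t - 5)*(t + 1)*(t^2 - 6*t + 5) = (t - 5)*(t - 1)*(t + 1)*(t - 5)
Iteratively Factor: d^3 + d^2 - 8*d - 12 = (d - 3)*(d^2 + 4*d + 4) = (d - 3)*(d + 2)*(d + 2)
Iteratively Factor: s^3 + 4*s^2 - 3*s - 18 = (s + 3)*(s^2 + s - 6) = (s + 3)^2*(s - 2)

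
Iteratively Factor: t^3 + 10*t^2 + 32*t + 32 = (t + 2)*(t^2 + 8*t + 16) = (t + 2)*(t + 4)*(t + 4)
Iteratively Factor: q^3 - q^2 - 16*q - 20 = (q + 2)*(q^2 - 3*q - 10) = (q + 2)^2*(q - 5)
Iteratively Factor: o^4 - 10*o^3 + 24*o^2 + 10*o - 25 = (o - 1)*(o^3 - 9*o^2 + 15*o + 25) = (o - 1)*(o + 1)*(o^2 - 10*o + 25) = (o - 5)*(o - 1)*(o + 1)*(o - 5)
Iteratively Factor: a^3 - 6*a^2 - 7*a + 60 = (a + 3)*(a^2 - 9*a + 20) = (a - 4)*(a + 3)*(a - 5)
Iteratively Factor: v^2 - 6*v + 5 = (v - 5)*(v - 1)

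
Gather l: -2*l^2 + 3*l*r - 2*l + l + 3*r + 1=-2*l^2 + l*(3*r - 1) + 3*r + 1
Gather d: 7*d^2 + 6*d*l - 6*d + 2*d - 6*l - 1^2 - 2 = 7*d^2 + d*(6*l - 4) - 6*l - 3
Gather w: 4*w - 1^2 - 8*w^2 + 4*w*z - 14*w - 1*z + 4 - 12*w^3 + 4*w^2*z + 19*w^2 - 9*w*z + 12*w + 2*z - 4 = -12*w^3 + w^2*(4*z + 11) + w*(2 - 5*z) + z - 1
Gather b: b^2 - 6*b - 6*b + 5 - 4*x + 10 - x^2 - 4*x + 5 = b^2 - 12*b - x^2 - 8*x + 20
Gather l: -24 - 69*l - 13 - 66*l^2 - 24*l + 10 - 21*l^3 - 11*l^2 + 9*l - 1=-21*l^3 - 77*l^2 - 84*l - 28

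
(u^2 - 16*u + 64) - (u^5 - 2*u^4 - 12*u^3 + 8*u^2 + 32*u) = -u^5 + 2*u^4 + 12*u^3 - 7*u^2 - 48*u + 64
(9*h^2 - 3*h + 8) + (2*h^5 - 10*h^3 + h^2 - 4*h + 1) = 2*h^5 - 10*h^3 + 10*h^2 - 7*h + 9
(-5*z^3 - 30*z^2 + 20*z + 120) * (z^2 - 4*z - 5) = -5*z^5 - 10*z^4 + 165*z^3 + 190*z^2 - 580*z - 600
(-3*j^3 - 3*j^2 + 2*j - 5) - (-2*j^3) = -j^3 - 3*j^2 + 2*j - 5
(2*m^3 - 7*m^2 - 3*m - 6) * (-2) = -4*m^3 + 14*m^2 + 6*m + 12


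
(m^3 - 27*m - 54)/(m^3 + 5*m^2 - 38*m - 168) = (m^2 + 6*m + 9)/(m^2 + 11*m + 28)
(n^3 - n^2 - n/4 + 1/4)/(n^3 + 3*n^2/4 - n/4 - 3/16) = 4*(n - 1)/(4*n + 3)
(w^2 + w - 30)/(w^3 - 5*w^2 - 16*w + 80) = (w + 6)/(w^2 - 16)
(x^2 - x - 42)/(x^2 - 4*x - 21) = (x + 6)/(x + 3)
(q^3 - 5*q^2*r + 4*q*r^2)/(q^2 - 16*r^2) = q*(q - r)/(q + 4*r)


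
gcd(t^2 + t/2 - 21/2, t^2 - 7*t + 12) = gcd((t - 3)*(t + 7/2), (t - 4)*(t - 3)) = t - 3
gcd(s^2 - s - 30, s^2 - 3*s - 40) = s + 5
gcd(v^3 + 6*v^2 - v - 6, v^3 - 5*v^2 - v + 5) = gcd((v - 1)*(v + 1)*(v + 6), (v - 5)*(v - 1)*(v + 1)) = v^2 - 1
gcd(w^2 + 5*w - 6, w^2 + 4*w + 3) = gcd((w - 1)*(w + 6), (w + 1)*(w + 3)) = 1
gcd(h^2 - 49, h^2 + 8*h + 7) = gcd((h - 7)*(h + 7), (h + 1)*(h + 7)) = h + 7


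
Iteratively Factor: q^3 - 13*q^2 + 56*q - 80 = (q - 5)*(q^2 - 8*q + 16) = (q - 5)*(q - 4)*(q - 4)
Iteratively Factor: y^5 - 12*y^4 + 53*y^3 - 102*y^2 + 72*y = (y - 3)*(y^4 - 9*y^3 + 26*y^2 - 24*y) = (y - 3)*(y - 2)*(y^3 - 7*y^2 + 12*y) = (y - 3)^2*(y - 2)*(y^2 - 4*y) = y*(y - 3)^2*(y - 2)*(y - 4)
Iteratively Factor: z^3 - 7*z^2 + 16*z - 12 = (z - 2)*(z^2 - 5*z + 6) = (z - 3)*(z - 2)*(z - 2)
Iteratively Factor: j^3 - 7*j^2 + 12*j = (j - 3)*(j^2 - 4*j) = (j - 4)*(j - 3)*(j)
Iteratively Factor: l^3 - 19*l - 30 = (l - 5)*(l^2 + 5*l + 6) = (l - 5)*(l + 3)*(l + 2)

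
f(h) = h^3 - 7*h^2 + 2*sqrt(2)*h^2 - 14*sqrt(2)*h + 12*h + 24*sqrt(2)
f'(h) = 3*h^2 - 14*h + 4*sqrt(2)*h - 14*sqrt(2) + 12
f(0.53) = 28.78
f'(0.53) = -11.38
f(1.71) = 13.41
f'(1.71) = -13.29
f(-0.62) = 36.93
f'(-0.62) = -1.47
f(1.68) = 13.81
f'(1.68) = -13.35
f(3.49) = -1.58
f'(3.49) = -0.38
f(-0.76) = 37.02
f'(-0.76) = 0.27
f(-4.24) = -84.21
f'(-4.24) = 81.51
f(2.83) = 1.13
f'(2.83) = -7.38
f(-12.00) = -2201.18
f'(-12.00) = 524.32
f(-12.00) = -2201.18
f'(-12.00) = 524.32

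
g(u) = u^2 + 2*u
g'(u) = 2*u + 2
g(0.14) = 0.30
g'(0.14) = 2.28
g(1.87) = 7.24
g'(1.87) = 5.74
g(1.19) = 3.80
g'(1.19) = 4.38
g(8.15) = 82.72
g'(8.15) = 18.30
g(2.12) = 8.73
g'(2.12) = 6.24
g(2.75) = 13.06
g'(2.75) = 7.50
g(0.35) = 0.82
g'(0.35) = 2.70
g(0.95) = 2.80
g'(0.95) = 3.90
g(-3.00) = 3.00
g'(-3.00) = -4.00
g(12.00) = 168.00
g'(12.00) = 26.00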